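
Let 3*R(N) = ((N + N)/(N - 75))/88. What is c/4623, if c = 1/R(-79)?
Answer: 6776/121739 ≈ 0.055660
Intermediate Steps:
R(N) = N/(132*(-75 + N)) (R(N) = (((N + N)/(N - 75))/88)/3 = (((2*N)/(-75 + N))*(1/88))/3 = ((2*N/(-75 + N))*(1/88))/3 = (N/(44*(-75 + N)))/3 = N/(132*(-75 + N)))
c = 20328/79 (c = 1/((1/132)*(-79)/(-75 - 79)) = 1/((1/132)*(-79)/(-154)) = 1/((1/132)*(-79)*(-1/154)) = 1/(79/20328) = 20328/79 ≈ 257.32)
c/4623 = (20328/79)/4623 = (20328/79)*(1/4623) = 6776/121739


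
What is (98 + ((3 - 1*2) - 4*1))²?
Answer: 9025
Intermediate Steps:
(98 + ((3 - 1*2) - 4*1))² = (98 + ((3 - 2) - 4))² = (98 + (1 - 4))² = (98 - 3)² = 95² = 9025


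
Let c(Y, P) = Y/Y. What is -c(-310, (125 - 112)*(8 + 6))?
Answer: -1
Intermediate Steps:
c(Y, P) = 1
-c(-310, (125 - 112)*(8 + 6)) = -1*1 = -1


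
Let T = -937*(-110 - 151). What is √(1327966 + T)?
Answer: √1572523 ≈ 1254.0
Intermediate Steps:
T = 244557 (T = -937*(-261) = 244557)
√(1327966 + T) = √(1327966 + 244557) = √1572523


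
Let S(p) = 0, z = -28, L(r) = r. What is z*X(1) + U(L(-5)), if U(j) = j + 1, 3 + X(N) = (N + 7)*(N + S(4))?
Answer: -144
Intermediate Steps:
X(N) = -3 + N*(7 + N) (X(N) = -3 + (N + 7)*(N + 0) = -3 + (7 + N)*N = -3 + N*(7 + N))
U(j) = 1 + j
z*X(1) + U(L(-5)) = -28*(-3 + 1² + 7*1) + (1 - 5) = -28*(-3 + 1 + 7) - 4 = -28*5 - 4 = -140 - 4 = -144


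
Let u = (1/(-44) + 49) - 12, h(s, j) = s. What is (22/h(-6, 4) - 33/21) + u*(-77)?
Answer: -239609/84 ≈ -2852.5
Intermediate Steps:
u = 1627/44 (u = (-1/44 + 49) - 12 = 2155/44 - 12 = 1627/44 ≈ 36.977)
(22/h(-6, 4) - 33/21) + u*(-77) = (22/(-6) - 33/21) + (1627/44)*(-77) = (22*(-1/6) - 33*1/21) - 11389/4 = (-11/3 - 11/7) - 11389/4 = -110/21 - 11389/4 = -239609/84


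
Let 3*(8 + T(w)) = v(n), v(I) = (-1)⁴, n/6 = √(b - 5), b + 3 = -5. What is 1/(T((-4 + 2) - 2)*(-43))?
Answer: 3/989 ≈ 0.0030334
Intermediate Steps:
b = -8 (b = -3 - 5 = -8)
n = 6*I*√13 (n = 6*√(-8 - 5) = 6*√(-13) = 6*(I*√13) = 6*I*√13 ≈ 21.633*I)
v(I) = 1
T(w) = -23/3 (T(w) = -8 + (⅓)*1 = -8 + ⅓ = -23/3)
1/(T((-4 + 2) - 2)*(-43)) = 1/(-23/3*(-43)) = 1/(989/3) = 3/989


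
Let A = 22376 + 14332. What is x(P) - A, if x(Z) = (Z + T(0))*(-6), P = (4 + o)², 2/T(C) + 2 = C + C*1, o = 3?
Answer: -36996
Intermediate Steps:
T(C) = 2/(-2 + 2*C) (T(C) = 2/(-2 + (C + C*1)) = 2/(-2 + (C + C)) = 2/(-2 + 2*C))
P = 49 (P = (4 + 3)² = 7² = 49)
A = 36708
x(Z) = 6 - 6*Z (x(Z) = (Z + 1/(-1 + 0))*(-6) = (Z + 1/(-1))*(-6) = (Z - 1)*(-6) = (-1 + Z)*(-6) = 6 - 6*Z)
x(P) - A = (6 - 6*49) - 1*36708 = (6 - 294) - 36708 = -288 - 36708 = -36996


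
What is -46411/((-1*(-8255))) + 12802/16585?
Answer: -26561837/5476367 ≈ -4.8503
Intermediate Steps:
-46411/((-1*(-8255))) + 12802/16585 = -46411/8255 + 12802*(1/16585) = -46411*1/8255 + 12802/16585 = -46411/8255 + 12802/16585 = -26561837/5476367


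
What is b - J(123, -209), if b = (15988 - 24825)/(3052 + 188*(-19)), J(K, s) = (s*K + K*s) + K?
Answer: 26680157/520 ≈ 51308.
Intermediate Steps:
J(K, s) = K + 2*K*s (J(K, s) = (K*s + K*s) + K = 2*K*s + K = K + 2*K*s)
b = 8837/520 (b = -8837/(3052 - 3572) = -8837/(-520) = -8837*(-1/520) = 8837/520 ≈ 16.994)
b - J(123, -209) = 8837/520 - 123*(1 + 2*(-209)) = 8837/520 - 123*(1 - 418) = 8837/520 - 123*(-417) = 8837/520 - 1*(-51291) = 8837/520 + 51291 = 26680157/520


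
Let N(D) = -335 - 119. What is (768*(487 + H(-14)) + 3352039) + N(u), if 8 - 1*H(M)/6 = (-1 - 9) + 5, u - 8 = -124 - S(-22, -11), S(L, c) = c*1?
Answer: 3785505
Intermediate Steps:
S(L, c) = c
u = -105 (u = 8 + (-124 - 1*(-11)) = 8 + (-124 + 11) = 8 - 113 = -105)
H(M) = 78 (H(M) = 48 - 6*((-1 - 9) + 5) = 48 - 6*(-10 + 5) = 48 - 6*(-5) = 48 + 30 = 78)
N(D) = -454
(768*(487 + H(-14)) + 3352039) + N(u) = (768*(487 + 78) + 3352039) - 454 = (768*565 + 3352039) - 454 = (433920 + 3352039) - 454 = 3785959 - 454 = 3785505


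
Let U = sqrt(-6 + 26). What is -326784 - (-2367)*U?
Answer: -326784 + 4734*sqrt(5) ≈ -3.1620e+5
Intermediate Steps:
U = 2*sqrt(5) (U = sqrt(20) = 2*sqrt(5) ≈ 4.4721)
-326784 - (-2367)*U = -326784 - (-2367)*2*sqrt(5) = -326784 - (-4734)*sqrt(5) = -326784 + 4734*sqrt(5)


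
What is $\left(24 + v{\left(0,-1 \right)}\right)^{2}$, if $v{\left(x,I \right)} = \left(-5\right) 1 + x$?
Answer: $361$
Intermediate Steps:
$v{\left(x,I \right)} = -5 + x$
$\left(24 + v{\left(0,-1 \right)}\right)^{2} = \left(24 + \left(-5 + 0\right)\right)^{2} = \left(24 - 5\right)^{2} = 19^{2} = 361$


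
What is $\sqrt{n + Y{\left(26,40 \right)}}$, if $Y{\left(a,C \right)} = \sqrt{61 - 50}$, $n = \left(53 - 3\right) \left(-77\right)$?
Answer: $\sqrt{-3850 + \sqrt{11}} \approx 62.022 i$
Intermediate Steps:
$n = -3850$ ($n = 50 \left(-77\right) = -3850$)
$Y{\left(a,C \right)} = \sqrt{11}$
$\sqrt{n + Y{\left(26,40 \right)}} = \sqrt{-3850 + \sqrt{11}}$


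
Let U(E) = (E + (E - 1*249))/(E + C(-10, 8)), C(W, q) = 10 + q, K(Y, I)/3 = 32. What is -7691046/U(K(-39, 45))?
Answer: 15382092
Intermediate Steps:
K(Y, I) = 96 (K(Y, I) = 3*32 = 96)
U(E) = (-249 + 2*E)/(18 + E) (U(E) = (E + (E - 1*249))/(E + (10 + 8)) = (E + (E - 249))/(E + 18) = (E + (-249 + E))/(18 + E) = (-249 + 2*E)/(18 + E))
-7691046/U(K(-39, 45)) = -7691046*(18 + 96)/(-249 + 2*96) = -7691046*114/(-249 + 192) = -7691046/((1/114)*(-57)) = -7691046/(-1/2) = -7691046*(-2) = 15382092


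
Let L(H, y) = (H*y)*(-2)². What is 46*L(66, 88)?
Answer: 1068672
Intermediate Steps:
L(H, y) = 4*H*y (L(H, y) = (H*y)*4 = 4*H*y)
46*L(66, 88) = 46*(4*66*88) = 46*23232 = 1068672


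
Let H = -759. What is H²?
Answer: 576081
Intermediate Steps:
H² = (-759)² = 576081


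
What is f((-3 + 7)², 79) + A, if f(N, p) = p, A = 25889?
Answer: 25968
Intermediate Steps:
f((-3 + 7)², 79) + A = 79 + 25889 = 25968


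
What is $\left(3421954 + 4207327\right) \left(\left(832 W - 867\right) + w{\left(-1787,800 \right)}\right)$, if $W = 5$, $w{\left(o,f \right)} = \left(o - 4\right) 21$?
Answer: $-261821665358$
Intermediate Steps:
$w{\left(o,f \right)} = -84 + 21 o$ ($w{\left(o,f \right)} = \left(-4 + o\right) 21 = -84 + 21 o$)
$\left(3421954 + 4207327\right) \left(\left(832 W - 867\right) + w{\left(-1787,800 \right)}\right) = \left(3421954 + 4207327\right) \left(\left(832 \cdot 5 - 867\right) + \left(-84 + 21 \left(-1787\right)\right)\right) = 7629281 \left(\left(4160 - 867\right) - 37611\right) = 7629281 \left(3293 - 37611\right) = 7629281 \left(-34318\right) = -261821665358$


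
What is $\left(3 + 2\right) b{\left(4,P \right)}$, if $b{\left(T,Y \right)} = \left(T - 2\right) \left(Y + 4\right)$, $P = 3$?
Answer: $70$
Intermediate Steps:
$b{\left(T,Y \right)} = \left(-2 + T\right) \left(4 + Y\right)$
$\left(3 + 2\right) b{\left(4,P \right)} = \left(3 + 2\right) \left(-8 - 6 + 4 \cdot 4 + 4 \cdot 3\right) = 5 \left(-8 - 6 + 16 + 12\right) = 5 \cdot 14 = 70$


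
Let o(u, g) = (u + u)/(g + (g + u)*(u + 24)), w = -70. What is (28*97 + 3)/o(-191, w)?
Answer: -118322723/382 ≈ -3.0975e+5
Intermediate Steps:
o(u, g) = 2*u/(g + (24 + u)*(g + u)) (o(u, g) = (2*u)/(g + (g + u)*(24 + u)) = (2*u)/(g + (24 + u)*(g + u)) = 2*u/(g + (24 + u)*(g + u)))
(28*97 + 3)/o(-191, w) = (28*97 + 3)/((2*(-191)/((-191)² + 24*(-191) + 25*(-70) - 70*(-191)))) = (2716 + 3)/((2*(-191)/(36481 - 4584 - 1750 + 13370))) = 2719/((2*(-191)/43517)) = 2719/((2*(-191)*(1/43517))) = 2719/(-382/43517) = 2719*(-43517/382) = -118322723/382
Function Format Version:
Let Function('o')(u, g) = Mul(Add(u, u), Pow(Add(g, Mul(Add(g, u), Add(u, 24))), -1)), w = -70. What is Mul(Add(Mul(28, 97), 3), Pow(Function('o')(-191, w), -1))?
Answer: Rational(-118322723, 382) ≈ -3.0975e+5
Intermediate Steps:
Function('o')(u, g) = Mul(2, u, Pow(Add(g, Mul(Add(24, u), Add(g, u))), -1)) (Function('o')(u, g) = Mul(Mul(2, u), Pow(Add(g, Mul(Add(g, u), Add(24, u))), -1)) = Mul(Mul(2, u), Pow(Add(g, Mul(Add(24, u), Add(g, u))), -1)) = Mul(2, u, Pow(Add(g, Mul(Add(24, u), Add(g, u))), -1)))
Mul(Add(Mul(28, 97), 3), Pow(Function('o')(-191, w), -1)) = Mul(Add(Mul(28, 97), 3), Pow(Mul(2, -191, Pow(Add(Pow(-191, 2), Mul(24, -191), Mul(25, -70), Mul(-70, -191)), -1)), -1)) = Mul(Add(2716, 3), Pow(Mul(2, -191, Pow(Add(36481, -4584, -1750, 13370), -1)), -1)) = Mul(2719, Pow(Mul(2, -191, Pow(43517, -1)), -1)) = Mul(2719, Pow(Mul(2, -191, Rational(1, 43517)), -1)) = Mul(2719, Pow(Rational(-382, 43517), -1)) = Mul(2719, Rational(-43517, 382)) = Rational(-118322723, 382)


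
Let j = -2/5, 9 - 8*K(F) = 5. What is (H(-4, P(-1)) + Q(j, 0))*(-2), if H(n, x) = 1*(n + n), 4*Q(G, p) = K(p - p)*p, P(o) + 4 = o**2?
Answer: 16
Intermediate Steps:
K(F) = 1/2 (K(F) = 9/8 - 1/8*5 = 9/8 - 5/8 = 1/2)
j = -2/5 (j = -2*1/5 = -2/5 ≈ -0.40000)
P(o) = -4 + o**2
Q(G, p) = p/8 (Q(G, p) = (p/2)/4 = p/8)
H(n, x) = 2*n (H(n, x) = 1*(2*n) = 2*n)
(H(-4, P(-1)) + Q(j, 0))*(-2) = (2*(-4) + (1/8)*0)*(-2) = (-8 + 0)*(-2) = -8*(-2) = 16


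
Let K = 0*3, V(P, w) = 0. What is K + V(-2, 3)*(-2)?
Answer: 0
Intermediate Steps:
K = 0
K + V(-2, 3)*(-2) = 0 + 0*(-2) = 0 + 0 = 0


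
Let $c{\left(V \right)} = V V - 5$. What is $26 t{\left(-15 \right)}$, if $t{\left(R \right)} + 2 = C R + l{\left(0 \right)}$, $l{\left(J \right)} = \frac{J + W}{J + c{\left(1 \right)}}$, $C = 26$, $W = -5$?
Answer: $- \frac{20319}{2} \approx -10160.0$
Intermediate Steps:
$c{\left(V \right)} = -5 + V^{2}$ ($c{\left(V \right)} = V^{2} - 5 = -5 + V^{2}$)
$l{\left(J \right)} = \frac{-5 + J}{-4 + J}$ ($l{\left(J \right)} = \frac{J - 5}{J - \left(5 - 1^{2}\right)} = \frac{-5 + J}{J + \left(-5 + 1\right)} = \frac{-5 + J}{J - 4} = \frac{-5 + J}{-4 + J}$)
$t{\left(R \right)} = - \frac{3}{4} + 26 R$ ($t{\left(R \right)} = -2 + \left(26 R + \frac{-5 + 0}{-4 + 0}\right) = -2 + \left(26 R + \frac{1}{-4} \left(-5\right)\right) = -2 + \left(26 R - - \frac{5}{4}\right) = -2 + \left(26 R + \frac{5}{4}\right) = -2 + \left(\frac{5}{4} + 26 R\right) = - \frac{3}{4} + 26 R$)
$26 t{\left(-15 \right)} = 26 \left(- \frac{3}{4} + 26 \left(-15\right)\right) = 26 \left(- \frac{3}{4} - 390\right) = 26 \left(- \frac{1563}{4}\right) = - \frac{20319}{2}$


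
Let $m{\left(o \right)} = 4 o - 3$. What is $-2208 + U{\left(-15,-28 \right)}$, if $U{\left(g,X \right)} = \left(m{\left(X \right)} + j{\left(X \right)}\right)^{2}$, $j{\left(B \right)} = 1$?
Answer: $10788$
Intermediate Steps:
$m{\left(o \right)} = -3 + 4 o$
$U{\left(g,X \right)} = \left(-2 + 4 X\right)^{2}$ ($U{\left(g,X \right)} = \left(\left(-3 + 4 X\right) + 1\right)^{2} = \left(-2 + 4 X\right)^{2}$)
$-2208 + U{\left(-15,-28 \right)} = -2208 + 4 \left(-1 + 2 \left(-28\right)\right)^{2} = -2208 + 4 \left(-1 - 56\right)^{2} = -2208 + 4 \left(-57\right)^{2} = -2208 + 4 \cdot 3249 = -2208 + 12996 = 10788$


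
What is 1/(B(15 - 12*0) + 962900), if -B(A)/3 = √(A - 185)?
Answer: 96290/92717641153 + 3*I*√170/927176411530 ≈ 1.0385e-6 + 4.2187e-11*I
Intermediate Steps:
B(A) = -3*√(-185 + A) (B(A) = -3*√(A - 185) = -3*√(-185 + A))
1/(B(15 - 12*0) + 962900) = 1/(-3*√(-185 + (15 - 12*0)) + 962900) = 1/(-3*√(-185 + (15 + 0)) + 962900) = 1/(-3*√(-185 + 15) + 962900) = 1/(-3*I*√170 + 962900) = 1/(962900 - 3*I*√170)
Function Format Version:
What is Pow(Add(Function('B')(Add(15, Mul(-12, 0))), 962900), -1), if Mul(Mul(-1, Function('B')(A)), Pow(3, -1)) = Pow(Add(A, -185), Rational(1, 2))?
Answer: Add(Rational(96290, 92717641153), Mul(Rational(3, 927176411530), I, Pow(170, Rational(1, 2)))) ≈ Add(1.0385e-6, Mul(4.2187e-11, I))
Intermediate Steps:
Function('B')(A) = Mul(-3, Pow(Add(-185, A), Rational(1, 2))) (Function('B')(A) = Mul(-3, Pow(Add(A, -185), Rational(1, 2))) = Mul(-3, Pow(Add(-185, A), Rational(1, 2))))
Pow(Add(Function('B')(Add(15, Mul(-12, 0))), 962900), -1) = Pow(Add(Mul(-3, Pow(Add(-185, Add(15, Mul(-12, 0))), Rational(1, 2))), 962900), -1) = Pow(Add(Mul(-3, Pow(Add(-185, Add(15, 0)), Rational(1, 2))), 962900), -1) = Pow(Add(Mul(-3, Pow(Add(-185, 15), Rational(1, 2))), 962900), -1) = Pow(Add(Mul(-3, Pow(-170, Rational(1, 2))), 962900), -1) = Pow(Add(Mul(-3, Mul(I, Pow(170, Rational(1, 2)))), 962900), -1) = Pow(Add(Mul(-3, I, Pow(170, Rational(1, 2))), 962900), -1) = Pow(Add(962900, Mul(-3, I, Pow(170, Rational(1, 2)))), -1)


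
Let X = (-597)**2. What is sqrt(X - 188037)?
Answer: 6*sqrt(4677) ≈ 410.33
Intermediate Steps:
X = 356409
sqrt(X - 188037) = sqrt(356409 - 188037) = sqrt(168372) = 6*sqrt(4677)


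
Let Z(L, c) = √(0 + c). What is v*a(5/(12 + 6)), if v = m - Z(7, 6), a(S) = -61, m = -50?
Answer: 3050 + 61*√6 ≈ 3199.4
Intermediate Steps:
Z(L, c) = √c
v = -50 - √6 ≈ -52.449
v*a(5/(12 + 6)) = (-50 - √6)*(-61) = 3050 + 61*√6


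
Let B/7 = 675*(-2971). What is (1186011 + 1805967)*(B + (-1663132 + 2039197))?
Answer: -40876134157980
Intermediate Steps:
B = -14037975 (B = 7*(675*(-2971)) = 7*(-2005425) = -14037975)
(1186011 + 1805967)*(B + (-1663132 + 2039197)) = (1186011 + 1805967)*(-14037975 + (-1663132 + 2039197)) = 2991978*(-14037975 + 376065) = 2991978*(-13661910) = -40876134157980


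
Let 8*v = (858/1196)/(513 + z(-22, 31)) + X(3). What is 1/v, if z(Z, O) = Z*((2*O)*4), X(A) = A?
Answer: 1819024/682101 ≈ 2.6668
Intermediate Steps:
z(Z, O) = 8*O*Z (z(Z, O) = Z*(8*O) = 8*O*Z)
v = 682101/1819024 (v = ((858/1196)/(513 + 8*31*(-22)) + 3)/8 = ((858*(1/1196))/(513 - 5456) + 3)/8 = ((33/46)/(-4943) + 3)/8 = ((33/46)*(-1/4943) + 3)/8 = (-33/227378 + 3)/8 = (⅛)*(682101/227378) = 682101/1819024 ≈ 0.37498)
1/v = 1/(682101/1819024) = 1819024/682101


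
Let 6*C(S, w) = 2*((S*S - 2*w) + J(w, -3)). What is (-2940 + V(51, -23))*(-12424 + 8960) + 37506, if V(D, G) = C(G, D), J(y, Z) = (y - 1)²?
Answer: 20525870/3 ≈ 6.8420e+6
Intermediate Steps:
J(y, Z) = (-1 + y)²
C(S, w) = -2*w/3 + S²/3 + (-1 + w)²/3 (C(S, w) = (2*((S*S - 2*w) + (-1 + w)²))/6 = (2*((S² - 2*w) + (-1 + w)²))/6 = (2*(S² + (-1 + w)² - 2*w))/6 = (-4*w + 2*S² + 2*(-1 + w)²)/6 = -2*w/3 + S²/3 + (-1 + w)²/3)
V(D, G) = -2*D/3 + G²/3 + (-1 + D)²/3
(-2940 + V(51, -23))*(-12424 + 8960) + 37506 = (-2940 + (-⅔*51 + (⅓)*(-23)² + (-1 + 51)²/3))*(-12424 + 8960) + 37506 = (-2940 + (-34 + (⅓)*529 + (⅓)*50²))*(-3464) + 37506 = (-2940 + (-34 + 529/3 + (⅓)*2500))*(-3464) + 37506 = (-2940 + (-34 + 529/3 + 2500/3))*(-3464) + 37506 = (-2940 + 2927/3)*(-3464) + 37506 = -5893/3*(-3464) + 37506 = 20413352/3 + 37506 = 20525870/3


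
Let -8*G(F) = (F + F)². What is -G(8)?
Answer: 32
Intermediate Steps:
G(F) = -F²/2 (G(F) = -(F + F)²/8 = -4*F²/8 = -F²/2)
-G(8) = -(-1)*8²/2 = -(-1)*64/2 = -1*(-32) = 32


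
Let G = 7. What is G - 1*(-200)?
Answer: 207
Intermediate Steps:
G - 1*(-200) = 7 - 1*(-200) = 7 + 200 = 207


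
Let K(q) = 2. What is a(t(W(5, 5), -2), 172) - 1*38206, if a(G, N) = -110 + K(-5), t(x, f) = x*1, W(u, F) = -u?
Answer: -38314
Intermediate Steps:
t(x, f) = x
a(G, N) = -108 (a(G, N) = -110 + 2 = -108)
a(t(W(5, 5), -2), 172) - 1*38206 = -108 - 1*38206 = -108 - 38206 = -38314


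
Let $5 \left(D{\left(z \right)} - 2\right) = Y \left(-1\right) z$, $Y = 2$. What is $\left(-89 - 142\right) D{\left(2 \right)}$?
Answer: $- \frac{1386}{5} \approx -277.2$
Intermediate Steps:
$D{\left(z \right)} = 2 - \frac{2 z}{5}$ ($D{\left(z \right)} = 2 + \frac{2 \left(-1\right) z}{5} = 2 + \frac{\left(-2\right) z}{5} = 2 - \frac{2 z}{5}$)
$\left(-89 - 142\right) D{\left(2 \right)} = \left(-89 - 142\right) \left(2 - \frac{4}{5}\right) = - 231 \left(2 - \frac{4}{5}\right) = \left(-231\right) \frac{6}{5} = - \frac{1386}{5}$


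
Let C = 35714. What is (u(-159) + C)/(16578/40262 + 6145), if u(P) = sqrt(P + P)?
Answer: 359479267/61856642 + 20131*I*sqrt(318)/123713284 ≈ 5.8115 + 0.0029018*I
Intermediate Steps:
u(P) = sqrt(2)*sqrt(P) (u(P) = sqrt(2*P) = sqrt(2)*sqrt(P))
(u(-159) + C)/(16578/40262 + 6145) = (sqrt(2)*sqrt(-159) + 35714)/(16578/40262 + 6145) = (sqrt(2)*(I*sqrt(159)) + 35714)/(16578*(1/40262) + 6145) = (I*sqrt(318) + 35714)/(8289/20131 + 6145) = (35714 + I*sqrt(318))/(123713284/20131) = (35714 + I*sqrt(318))*(20131/123713284) = 359479267/61856642 + 20131*I*sqrt(318)/123713284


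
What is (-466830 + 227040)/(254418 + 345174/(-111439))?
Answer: -4453659635/4725290388 ≈ -0.94252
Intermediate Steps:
(-466830 + 227040)/(254418 + 345174/(-111439)) = -239790/(254418 + 345174*(-1/111439)) = -239790/(254418 - 345174/111439) = -239790/28351742328/111439 = -239790*111439/28351742328 = -4453659635/4725290388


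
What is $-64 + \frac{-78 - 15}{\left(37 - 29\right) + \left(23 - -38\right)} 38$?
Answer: $- \frac{2650}{23} \approx -115.22$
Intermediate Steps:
$-64 + \frac{-78 - 15}{\left(37 - 29\right) + \left(23 - -38\right)} 38 = -64 + - \frac{93}{\left(37 - 29\right) + \left(23 + 38\right)} 38 = -64 + - \frac{93}{8 + 61} \cdot 38 = -64 + - \frac{93}{69} \cdot 38 = -64 + \left(-93\right) \frac{1}{69} \cdot 38 = -64 - \frac{1178}{23} = - \frac{2650}{23}$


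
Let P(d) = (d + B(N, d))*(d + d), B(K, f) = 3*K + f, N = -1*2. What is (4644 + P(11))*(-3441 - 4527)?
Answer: -39808128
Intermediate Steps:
N = -2
B(K, f) = f + 3*K
P(d) = 2*d*(-6 + 2*d) (P(d) = (d + (d + 3*(-2)))*(d + d) = (d + (d - 6))*(2*d) = (d + (-6 + d))*(2*d) = (-6 + 2*d)*(2*d) = 2*d*(-6 + 2*d))
(4644 + P(11))*(-3441 - 4527) = (4644 + 4*11*(-3 + 11))*(-3441 - 4527) = (4644 + 4*11*8)*(-7968) = (4644 + 352)*(-7968) = 4996*(-7968) = -39808128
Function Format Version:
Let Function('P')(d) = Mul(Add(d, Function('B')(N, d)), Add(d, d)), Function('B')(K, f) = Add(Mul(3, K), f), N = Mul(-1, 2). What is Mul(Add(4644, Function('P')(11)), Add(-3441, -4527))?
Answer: -39808128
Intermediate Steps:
N = -2
Function('B')(K, f) = Add(f, Mul(3, K))
Function('P')(d) = Mul(2, d, Add(-6, Mul(2, d))) (Function('P')(d) = Mul(Add(d, Add(d, Mul(3, -2))), Add(d, d)) = Mul(Add(d, Add(d, -6)), Mul(2, d)) = Mul(Add(d, Add(-6, d)), Mul(2, d)) = Mul(Add(-6, Mul(2, d)), Mul(2, d)) = Mul(2, d, Add(-6, Mul(2, d))))
Mul(Add(4644, Function('P')(11)), Add(-3441, -4527)) = Mul(Add(4644, Mul(4, 11, Add(-3, 11))), Add(-3441, -4527)) = Mul(Add(4644, Mul(4, 11, 8)), -7968) = Mul(Add(4644, 352), -7968) = Mul(4996, -7968) = -39808128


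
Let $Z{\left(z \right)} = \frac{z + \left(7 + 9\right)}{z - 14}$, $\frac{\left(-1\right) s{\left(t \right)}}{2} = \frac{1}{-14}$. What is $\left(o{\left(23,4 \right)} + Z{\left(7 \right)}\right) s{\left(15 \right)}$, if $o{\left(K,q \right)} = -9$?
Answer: $- \frac{86}{49} \approx -1.7551$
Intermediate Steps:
$s{\left(t \right)} = \frac{1}{7}$ ($s{\left(t \right)} = - \frac{2}{-14} = \left(-2\right) \left(- \frac{1}{14}\right) = \frac{1}{7}$)
$Z{\left(z \right)} = \frac{16 + z}{-14 + z}$ ($Z{\left(z \right)} = \frac{z + 16}{-14 + z} = \frac{16 + z}{-14 + z}$)
$\left(o{\left(23,4 \right)} + Z{\left(7 \right)}\right) s{\left(15 \right)} = \left(-9 + \frac{16 + 7}{-14 + 7}\right) \frac{1}{7} = \left(-9 + \frac{1}{-7} \cdot 23\right) \frac{1}{7} = \left(-9 - \frac{23}{7}\right) \frac{1}{7} = \left(- \frac{86}{7}\right) \frac{1}{7} = - \frac{86}{49}$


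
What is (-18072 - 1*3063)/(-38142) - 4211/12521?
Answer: 34671791/159191994 ≈ 0.21780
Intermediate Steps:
(-18072 - 1*3063)/(-38142) - 4211/12521 = (-18072 - 3063)*(-1/38142) - 4211*1/12521 = -21135*(-1/38142) - 4211/12521 = 7045/12714 - 4211/12521 = 34671791/159191994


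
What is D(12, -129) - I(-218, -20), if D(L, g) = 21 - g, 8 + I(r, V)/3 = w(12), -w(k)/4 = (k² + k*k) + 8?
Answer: 3726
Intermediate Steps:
w(k) = -32 - 8*k² (w(k) = -4*((k² + k*k) + 8) = -4*((k² + k²) + 8) = -4*(2*k² + 8) = -4*(8 + 2*k²) = -32 - 8*k²)
I(r, V) = -3576 (I(r, V) = -24 + 3*(-32 - 8*12²) = -24 + 3*(-32 - 8*144) = -24 + 3*(-32 - 1152) = -24 + 3*(-1184) = -24 - 3552 = -3576)
D(12, -129) - I(-218, -20) = (21 - 1*(-129)) - 1*(-3576) = (21 + 129) + 3576 = 150 + 3576 = 3726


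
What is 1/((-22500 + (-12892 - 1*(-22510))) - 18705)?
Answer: -1/31587 ≈ -3.1659e-5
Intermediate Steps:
1/((-22500 + (-12892 - 1*(-22510))) - 18705) = 1/((-22500 + (-12892 + 22510)) - 18705) = 1/((-22500 + 9618) - 18705) = 1/(-12882 - 18705) = 1/(-31587) = -1/31587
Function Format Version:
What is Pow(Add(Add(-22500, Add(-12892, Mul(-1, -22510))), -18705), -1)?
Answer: Rational(-1, 31587) ≈ -3.1659e-5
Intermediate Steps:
Pow(Add(Add(-22500, Add(-12892, Mul(-1, -22510))), -18705), -1) = Pow(Add(Add(-22500, Add(-12892, 22510)), -18705), -1) = Pow(Add(Add(-22500, 9618), -18705), -1) = Pow(Add(-12882, -18705), -1) = Pow(-31587, -1) = Rational(-1, 31587)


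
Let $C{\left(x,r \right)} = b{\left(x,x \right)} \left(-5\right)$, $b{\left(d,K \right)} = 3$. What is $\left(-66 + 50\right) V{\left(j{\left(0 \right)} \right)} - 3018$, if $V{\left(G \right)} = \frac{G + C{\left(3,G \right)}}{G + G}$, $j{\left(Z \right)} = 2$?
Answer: $-2966$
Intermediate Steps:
$C{\left(x,r \right)} = -15$ ($C{\left(x,r \right)} = 3 \left(-5\right) = -15$)
$V{\left(G \right)} = \frac{-15 + G}{2 G}$ ($V{\left(G \right)} = \frac{G - 15}{G + G} = \frac{-15 + G}{2 G}$)
$\left(-66 + 50\right) V{\left(j{\left(0 \right)} \right)} - 3018 = \left(-66 + 50\right) \frac{-15 + 2}{2 \cdot 2} - 3018 = - 16 \cdot \frac{1}{2} \cdot \frac{1}{2} \left(-13\right) - 3018 = \left(-16\right) \left(- \frac{13}{4}\right) - 3018 = 52 - 3018 = -2966$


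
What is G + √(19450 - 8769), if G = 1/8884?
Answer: 1/8884 + √10681 ≈ 103.35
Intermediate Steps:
G = 1/8884 ≈ 0.00011256
G + √(19450 - 8769) = 1/8884 + √(19450 - 8769) = 1/8884 + √10681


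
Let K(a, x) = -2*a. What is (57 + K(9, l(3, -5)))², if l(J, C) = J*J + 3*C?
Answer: 1521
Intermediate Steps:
l(J, C) = J² + 3*C
(57 + K(9, l(3, -5)))² = (57 - 2*9)² = (57 - 18)² = 39² = 1521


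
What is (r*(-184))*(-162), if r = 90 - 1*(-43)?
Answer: 3964464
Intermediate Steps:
r = 133 (r = 90 + 43 = 133)
(r*(-184))*(-162) = (133*(-184))*(-162) = -24472*(-162) = 3964464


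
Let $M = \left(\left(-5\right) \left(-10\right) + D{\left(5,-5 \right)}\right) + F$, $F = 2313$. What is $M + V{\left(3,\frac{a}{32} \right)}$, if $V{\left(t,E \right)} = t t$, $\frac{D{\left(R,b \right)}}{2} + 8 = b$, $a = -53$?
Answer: $2346$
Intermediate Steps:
$D{\left(R,b \right)} = -16 + 2 b$
$M = 2337$ ($M = \left(\left(-5\right) \left(-10\right) + \left(-16 + 2 \left(-5\right)\right)\right) + 2313 = \left(50 - 26\right) + 2313 = 24 + 2313 = 2337$)
$V{\left(t,E \right)} = t^{2}$
$M + V{\left(3,\frac{a}{32} \right)} = 2337 + 3^{2} = 2337 + 9 = 2346$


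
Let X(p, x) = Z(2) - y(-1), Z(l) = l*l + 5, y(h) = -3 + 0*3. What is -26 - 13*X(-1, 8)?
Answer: -182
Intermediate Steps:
y(h) = -3 (y(h) = -3 + 0 = -3)
Z(l) = 5 + l**2 (Z(l) = l**2 + 5 = 5 + l**2)
X(p, x) = 12 (X(p, x) = (5 + 2**2) - 1*(-3) = (5 + 4) + 3 = 9 + 3 = 12)
-26 - 13*X(-1, 8) = -26 - 13*12 = -26 - 156 = -182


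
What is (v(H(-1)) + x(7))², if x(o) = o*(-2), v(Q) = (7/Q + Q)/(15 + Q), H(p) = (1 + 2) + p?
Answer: 216225/1156 ≈ 187.05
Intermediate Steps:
H(p) = 3 + p
v(Q) = (Q + 7/Q)/(15 + Q)
x(o) = -2*o
(v(H(-1)) + x(7))² = ((7 + (3 - 1)²)/((3 - 1)*(15 + (3 - 1))) - 2*7)² = ((7 + 2²)/(2*(15 + 2)) - 14)² = ((½)*(7 + 4)/17 - 14)² = ((½)*(1/17)*11 - 14)² = (11/34 - 14)² = (-465/34)² = 216225/1156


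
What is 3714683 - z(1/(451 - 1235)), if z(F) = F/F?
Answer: 3714682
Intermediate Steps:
z(F) = 1
3714683 - z(1/(451 - 1235)) = 3714683 - 1*1 = 3714683 - 1 = 3714682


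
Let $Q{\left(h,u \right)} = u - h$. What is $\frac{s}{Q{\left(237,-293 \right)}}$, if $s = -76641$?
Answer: $\frac{76641}{530} \approx 144.61$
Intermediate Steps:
$\frac{s}{Q{\left(237,-293 \right)}} = - \frac{76641}{-293 - 237} = - \frac{76641}{-530} = \left(-76641\right) \left(- \frac{1}{530}\right) = \frac{76641}{530}$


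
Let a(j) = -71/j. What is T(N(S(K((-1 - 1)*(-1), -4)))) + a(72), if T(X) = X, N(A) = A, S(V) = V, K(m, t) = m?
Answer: 73/72 ≈ 1.0139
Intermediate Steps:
T(N(S(K((-1 - 1)*(-1), -4)))) + a(72) = (-1 - 1)*(-1) - 71/72 = -2*(-1) - 71*1/72 = 2 - 71/72 = 73/72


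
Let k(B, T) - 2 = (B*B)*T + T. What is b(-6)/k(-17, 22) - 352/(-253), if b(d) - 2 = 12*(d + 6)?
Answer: 102135/73393 ≈ 1.3916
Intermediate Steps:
k(B, T) = 2 + T + T*B² (k(B, T) = 2 + ((B*B)*T + T) = 2 + (B²*T + T) = 2 + (T*B² + T) = 2 + (T + T*B²) = 2 + T + T*B²)
b(d) = 74 + 12*d (b(d) = 2 + 12*(d + 6) = 2 + 12*(6 + d) = 2 + (72 + 12*d) = 74 + 12*d)
b(-6)/k(-17, 22) - 352/(-253) = (74 + 12*(-6))/(2 + 22 + 22*(-17)²) - 352/(-253) = (74 - 72)/(2 + 22 + 22*289) - 352*(-1/253) = 2/(2 + 22 + 6358) + 32/23 = 2/6382 + 32/23 = 2*(1/6382) + 32/23 = 1/3191 + 32/23 = 102135/73393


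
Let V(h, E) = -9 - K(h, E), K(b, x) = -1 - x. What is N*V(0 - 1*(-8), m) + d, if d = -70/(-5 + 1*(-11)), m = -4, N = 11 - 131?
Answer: 11555/8 ≈ 1444.4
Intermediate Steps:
N = -120
d = 35/8 (d = -70/(-5 - 11) = -70/(-16) = -70*(-1/16) = 35/8 ≈ 4.3750)
V(h, E) = -8 + E (V(h, E) = -9 - (-1 - E) = -9 + (1 + E) = -8 + E)
N*V(0 - 1*(-8), m) + d = -120*(-8 - 4) + 35/8 = -120*(-12) + 35/8 = 1440 + 35/8 = 11555/8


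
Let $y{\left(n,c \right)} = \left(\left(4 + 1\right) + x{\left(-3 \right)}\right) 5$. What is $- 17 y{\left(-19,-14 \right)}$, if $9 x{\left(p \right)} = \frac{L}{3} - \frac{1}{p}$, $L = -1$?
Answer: $-425$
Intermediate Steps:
$x{\left(p \right)} = - \frac{1}{27} - \frac{1}{9 p}$ ($x{\left(p \right)} = \frac{- \frac{1}{3} - \frac{1}{p}}{9} = - \frac{1}{27} - \frac{1}{9 p}$)
$y{\left(n,c \right)} = 25$ ($y{\left(n,c \right)} = \left(\left(4 + 1\right) + \frac{-3 - -3}{27 \left(-3\right)}\right) 5 = \left(5 + \frac{1}{27} \left(- \frac{1}{3}\right) \left(-3 + 3\right)\right) 5 = \left(5 + \frac{1}{27} \left(- \frac{1}{3}\right) 0\right) 5 = \left(5 + 0\right) 5 = 5 \cdot 5 = 25$)
$- 17 y{\left(-19,-14 \right)} = \left(-17\right) 25 = -425$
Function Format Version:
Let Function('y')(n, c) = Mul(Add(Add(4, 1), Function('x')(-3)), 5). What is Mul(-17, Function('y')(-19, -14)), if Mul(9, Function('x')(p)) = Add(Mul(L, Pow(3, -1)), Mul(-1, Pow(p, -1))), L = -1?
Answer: -425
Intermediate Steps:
Function('x')(p) = Add(Rational(-1, 27), Mul(Rational(-1, 9), Pow(p, -1))) (Function('x')(p) = Mul(Rational(1, 9), Add(Mul(-1, Pow(3, -1)), Mul(-1, Pow(p, -1)))) = Mul(Rational(1, 9), Add(Mul(-1, Rational(1, 3)), Mul(-1, Pow(p, -1)))) = Mul(Rational(1, 9), Add(Rational(-1, 3), Mul(-1, Pow(p, -1)))) = Add(Rational(-1, 27), Mul(Rational(-1, 9), Pow(p, -1))))
Function('y')(n, c) = 25 (Function('y')(n, c) = Mul(Add(Add(4, 1), Mul(Rational(1, 27), Pow(-3, -1), Add(-3, Mul(-1, -3)))), 5) = Mul(Add(5, Mul(Rational(1, 27), Rational(-1, 3), Add(-3, 3))), 5) = Mul(Add(5, Mul(Rational(1, 27), Rational(-1, 3), 0)), 5) = Mul(Add(5, 0), 5) = Mul(5, 5) = 25)
Mul(-17, Function('y')(-19, -14)) = Mul(-17, 25) = -425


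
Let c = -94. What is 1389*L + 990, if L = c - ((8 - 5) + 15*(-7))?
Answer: 12102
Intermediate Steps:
L = 8 (L = -94 - ((8 - 5) + 15*(-7)) = -94 - (3 - 105) = -94 - 1*(-102) = -94 + 102 = 8)
1389*L + 990 = 1389*8 + 990 = 11112 + 990 = 12102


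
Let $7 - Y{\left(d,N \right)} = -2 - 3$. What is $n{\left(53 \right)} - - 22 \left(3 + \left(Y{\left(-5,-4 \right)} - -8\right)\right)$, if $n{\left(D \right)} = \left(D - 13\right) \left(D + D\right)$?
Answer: $4746$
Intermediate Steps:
$Y{\left(d,N \right)} = 12$ ($Y{\left(d,N \right)} = 7 - \left(-2 - 3\right) = 7 - -5 = 7 + 5 = 12$)
$n{\left(D \right)} = 2 D \left(-13 + D\right)$ ($n{\left(D \right)} = \left(-13 + D\right) 2 D = 2 D \left(-13 + D\right)$)
$n{\left(53 \right)} - - 22 \left(3 + \left(Y{\left(-5,-4 \right)} - -8\right)\right) = 2 \cdot 53 \left(-13 + 53\right) - - 22 \left(3 + \left(12 - -8\right)\right) = 2 \cdot 53 \cdot 40 - - 22 \left(3 + \left(12 + 8\right)\right) = 4240 - - 22 \left(3 + 20\right) = 4240 - \left(-22\right) 23 = 4240 - -506 = 4240 + 506 = 4746$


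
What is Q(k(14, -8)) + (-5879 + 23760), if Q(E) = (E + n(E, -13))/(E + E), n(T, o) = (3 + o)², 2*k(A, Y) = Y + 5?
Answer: 107089/6 ≈ 17848.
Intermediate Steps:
k(A, Y) = 5/2 + Y/2 (k(A, Y) = (Y + 5)/2 = (5 + Y)/2 = 5/2 + Y/2)
Q(E) = (100 + E)/(2*E) (Q(E) = (E + (3 - 13)²)/(E + E) = (E + (-10)²)/((2*E)) = (E + 100)*(1/(2*E)) = (100 + E)*(1/(2*E)) = (100 + E)/(2*E))
Q(k(14, -8)) + (-5879 + 23760) = (100 + (5/2 + (½)*(-8)))/(2*(5/2 + (½)*(-8))) + (-5879 + 23760) = (100 + (5/2 - 4))/(2*(5/2 - 4)) + 17881 = (100 - 3/2)/(2*(-3/2)) + 17881 = (½)*(-⅔)*(197/2) + 17881 = -197/6 + 17881 = 107089/6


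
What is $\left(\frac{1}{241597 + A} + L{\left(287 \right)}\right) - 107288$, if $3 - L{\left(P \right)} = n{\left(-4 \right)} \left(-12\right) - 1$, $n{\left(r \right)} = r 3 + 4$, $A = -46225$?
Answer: $- \frac{20979045359}{195372} \approx -1.0738 \cdot 10^{5}$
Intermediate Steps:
$n{\left(r \right)} = 4 + 3 r$ ($n{\left(r \right)} = 3 r + 4 = 4 + 3 r$)
$L{\left(P \right)} = -92$ ($L{\left(P \right)} = 3 - \left(\left(4 + 3 \left(-4\right)\right) \left(-12\right) - 1\right) = 3 - \left(\left(4 - 12\right) \left(-12\right) - 1\right) = 3 - \left(\left(-8\right) \left(-12\right) - 1\right) = 3 - \left(96 - 1\right) = 3 - 95 = -92$)
$\left(\frac{1}{241597 + A} + L{\left(287 \right)}\right) - 107288 = \left(\frac{1}{241597 - 46225} - 92\right) - 107288 = \left(\frac{1}{195372} - 92\right) - 107288 = - \frac{17974223}{195372} - 107288 = - \frac{20979045359}{195372}$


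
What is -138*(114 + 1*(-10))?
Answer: -14352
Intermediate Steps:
-138*(114 + 1*(-10)) = -138*(114 - 10) = -138*104 = -14352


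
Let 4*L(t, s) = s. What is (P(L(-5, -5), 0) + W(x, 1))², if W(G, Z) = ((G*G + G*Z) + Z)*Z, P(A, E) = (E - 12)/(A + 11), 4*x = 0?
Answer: 9/169 ≈ 0.053254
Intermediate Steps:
L(t, s) = s/4
x = 0 (x = (¼)*0 = 0)
P(A, E) = (-12 + E)/(11 + A)
W(G, Z) = Z*(Z + G² + G*Z) (W(G, Z) = ((G² + G*Z) + Z)*Z = (Z + G² + G*Z)*Z = Z*(Z + G² + G*Z))
(P(L(-5, -5), 0) + W(x, 1))² = ((-12 + 0)/(11 + (¼)*(-5)) + 1*(1 + 0² + 0*1))² = (-12/(11 - 5/4) + 1*(1 + 0 + 0))² = (-12/(39/4) + 1*1)² = ((4/39)*(-12) + 1)² = (-16/13 + 1)² = (-3/13)² = 9/169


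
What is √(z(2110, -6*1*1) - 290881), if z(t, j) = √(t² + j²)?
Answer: √(-290881 + 26*√6586) ≈ 537.37*I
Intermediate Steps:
z(t, j) = √(j² + t²)
√(z(2110, -6*1*1) - 290881) = √(√((-6*1*1)² + 2110²) - 290881) = √(√((-6*1)² + 4452100) - 290881) = √(√((-6)² + 4452100) - 290881) = √(√(36 + 4452100) - 290881) = √(√4452136 - 290881) = √(26*√6586 - 290881) = √(-290881 + 26*√6586)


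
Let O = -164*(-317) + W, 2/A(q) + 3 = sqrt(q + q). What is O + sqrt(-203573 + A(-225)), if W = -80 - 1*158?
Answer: 51750 + sqrt(3)*sqrt((610721 - 3053595*I*sqrt(2))/(-1 + 5*I*sqrt(2)))/3 ≈ 51750.0 - 451.19*I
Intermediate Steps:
A(q) = 2/(-3 + sqrt(2)*sqrt(q)) (A(q) = 2/(-3 + sqrt(q + q)) = 2/(-3 + sqrt(2*q)) = 2/(-3 + sqrt(2)*sqrt(q)))
W = -238 (W = -80 - 158 = -238)
O = 51750 (O = -164*(-317) - 238 = 51988 - 238 = 51750)
O + sqrt(-203573 + A(-225)) = 51750 + sqrt(-203573 + 2/(-3 + sqrt(2)*sqrt(-225))) = 51750 + sqrt(-203573 + 2/(-3 + sqrt(2)*(15*I))) = 51750 + sqrt(-203573 + 2/(-3 + 15*I*sqrt(2)))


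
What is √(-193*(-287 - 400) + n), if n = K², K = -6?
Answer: √132627 ≈ 364.18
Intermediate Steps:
n = 36 (n = (-6)² = 36)
√(-193*(-287 - 400) + n) = √(-193*(-287 - 400) + 36) = √(-193*(-687) + 36) = √(132591 + 36) = √132627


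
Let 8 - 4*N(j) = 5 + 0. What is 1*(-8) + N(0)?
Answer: -29/4 ≈ -7.2500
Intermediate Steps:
N(j) = ¾ (N(j) = 2 - (5 + 0)/4 = 2 - ¼*5 = 2 - 5/4 = ¾)
1*(-8) + N(0) = 1*(-8) + ¾ = -8 + ¾ = -29/4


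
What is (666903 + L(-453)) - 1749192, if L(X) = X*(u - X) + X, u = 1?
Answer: -1288404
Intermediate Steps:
L(X) = X + X*(1 - X) (L(X) = X*(1 - X) + X = X + X*(1 - X))
(666903 + L(-453)) - 1749192 = (666903 - 453*(2 - 1*(-453))) - 1749192 = (666903 - 453*(2 + 453)) - 1749192 = (666903 - 453*455) - 1749192 = (666903 - 206115) - 1749192 = 460788 - 1749192 = -1288404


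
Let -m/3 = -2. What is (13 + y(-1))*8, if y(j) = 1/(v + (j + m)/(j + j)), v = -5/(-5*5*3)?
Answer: 7352/73 ≈ 100.71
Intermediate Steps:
m = 6 (m = -3*(-2) = 6)
v = 1/15 (v = -5/((-25*3)) = -5/(-75) = -5*(-1/75) = 1/15 ≈ 0.066667)
y(j) = 1/(1/15 + (6 + j)/(2*j)) (y(j) = 1/(1/15 + (j + 6)/(j + j)) = 1/(1/15 + (6 + j)/((2*j))) = 1/(1/15 + (6 + j)*(1/(2*j))) = 1/(1/15 + (6 + j)/(2*j)))
(13 + y(-1))*8 = (13 + 30*(-1)/(90 + 17*(-1)))*8 = (13 + 30*(-1)/(90 - 17))*8 = (13 + 30*(-1)/73)*8 = (13 + 30*(-1)*(1/73))*8 = (13 - 30/73)*8 = (919/73)*8 = 7352/73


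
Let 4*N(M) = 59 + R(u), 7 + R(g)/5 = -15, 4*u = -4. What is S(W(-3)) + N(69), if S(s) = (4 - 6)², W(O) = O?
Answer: -35/4 ≈ -8.7500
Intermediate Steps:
u = -1 (u = (¼)*(-4) = -1)
R(g) = -110 (R(g) = -35 + 5*(-15) = -35 - 75 = -110)
N(M) = -51/4 (N(M) = (59 - 110)/4 = (¼)*(-51) = -51/4)
S(s) = 4 (S(s) = (-2)² = 4)
S(W(-3)) + N(69) = 4 - 51/4 = -35/4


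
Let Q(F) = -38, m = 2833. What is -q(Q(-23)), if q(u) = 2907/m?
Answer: -2907/2833 ≈ -1.0261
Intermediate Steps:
q(u) = 2907/2833
-q(Q(-23)) = -1*2907/2833 = -2907/2833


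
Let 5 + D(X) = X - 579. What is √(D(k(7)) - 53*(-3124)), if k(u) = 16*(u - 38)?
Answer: 2*√41123 ≈ 405.58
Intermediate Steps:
k(u) = -608 + 16*u (k(u) = 16*(-38 + u) = -608 + 16*u)
D(X) = -584 + X (D(X) = -5 + (X - 579) = -5 + (-579 + X) = -584 + X)
√(D(k(7)) - 53*(-3124)) = √((-584 + (-608 + 16*7)) - 53*(-3124)) = √((-584 + (-608 + 112)) + 165572) = √((-584 - 496) + 165572) = √(-1080 + 165572) = √164492 = 2*√41123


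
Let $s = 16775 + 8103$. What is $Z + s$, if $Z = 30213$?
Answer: $55091$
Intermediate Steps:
$s = 24878$
$Z + s = 30213 + 24878 = 55091$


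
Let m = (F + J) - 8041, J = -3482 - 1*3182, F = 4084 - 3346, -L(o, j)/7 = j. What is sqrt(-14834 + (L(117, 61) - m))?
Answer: I*sqrt(1294) ≈ 35.972*I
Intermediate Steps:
L(o, j) = -7*j
F = 738
J = -6664 (J = -3482 - 3182 = -6664)
m = -13967 (m = (738 - 6664) - 8041 = -5926 - 8041 = -13967)
sqrt(-14834 + (L(117, 61) - m)) = sqrt(-14834 + (-7*61 - 1*(-13967))) = sqrt(-14834 + (-427 + 13967)) = sqrt(-14834 + 13540) = sqrt(-1294) = I*sqrt(1294)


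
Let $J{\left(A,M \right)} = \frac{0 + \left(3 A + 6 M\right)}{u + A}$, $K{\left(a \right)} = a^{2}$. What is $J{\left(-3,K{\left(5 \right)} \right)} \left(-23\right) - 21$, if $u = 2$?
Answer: $3222$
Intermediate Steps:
$J{\left(A,M \right)} = \frac{3 A + 6 M}{2 + A}$ ($J{\left(A,M \right)} = \frac{0 + \left(3 A + 6 M\right)}{2 + A} = \frac{3 A + 6 M}{2 + A}$)
$J{\left(-3,K{\left(5 \right)} \right)} \left(-23\right) - 21 = \frac{3 \left(-3 + 2 \cdot 5^{2}\right)}{2 - 3} \left(-23\right) - 21 = \frac{3 \left(-3 + 2 \cdot 25\right)}{-1} \left(-23\right) - 21 = 3 \left(-1\right) \left(-3 + 50\right) \left(-23\right) - 21 = 3 \left(-1\right) 47 \left(-23\right) - 21 = \left(-141\right) \left(-23\right) - 21 = 3243 - 21 = 3222$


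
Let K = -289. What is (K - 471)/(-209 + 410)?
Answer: -760/201 ≈ -3.7811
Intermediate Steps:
(K - 471)/(-209 + 410) = (-289 - 471)/(-209 + 410) = -760/201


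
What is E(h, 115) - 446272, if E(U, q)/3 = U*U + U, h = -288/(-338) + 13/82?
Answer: -85702762492663/192044164 ≈ -4.4627e+5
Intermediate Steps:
h = 14005/13858 (h = -288*(-1/338) + 13*(1/82) = 144/169 + 13/82 = 14005/13858 ≈ 1.0106)
E(U, q) = 3*U + 3*U² (E(U, q) = 3*(U*U + U) = 3*(U² + U) = 3*(U + U²) = 3*U + 3*U²)
E(h, 115) - 446272 = 3*(14005/13858)*(1 + 14005/13858) - 446272 = 3*(14005/13858)*(27863/13858) - 446272 = 1170663945/192044164 - 446272 = -85702762492663/192044164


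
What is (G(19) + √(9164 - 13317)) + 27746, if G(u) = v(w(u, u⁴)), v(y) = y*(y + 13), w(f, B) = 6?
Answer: 27860 + I*√4153 ≈ 27860.0 + 64.444*I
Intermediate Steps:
v(y) = y*(13 + y)
G(u) = 114 (G(u) = 6*(13 + 6) = 6*19 = 114)
(G(19) + √(9164 - 13317)) + 27746 = (114 + √(9164 - 13317)) + 27746 = (114 + √(-4153)) + 27746 = (114 + I*√4153) + 27746 = 27860 + I*√4153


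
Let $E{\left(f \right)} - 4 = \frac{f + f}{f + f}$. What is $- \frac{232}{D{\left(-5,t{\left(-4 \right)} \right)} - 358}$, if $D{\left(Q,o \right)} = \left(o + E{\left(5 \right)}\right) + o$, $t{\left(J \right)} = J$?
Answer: $\frac{232}{361} \approx 0.64266$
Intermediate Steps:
$E{\left(f \right)} = 5$ ($E{\left(f \right)} = 4 + \frac{f + f}{f + f} = 4 + \frac{2 f}{2 f} = 4 + 2 f \frac{1}{2 f} = 4 + 1 = 5$)
$D{\left(Q,o \right)} = 5 + 2 o$ ($D{\left(Q,o \right)} = \left(o + 5\right) + o = \left(5 + o\right) + o = 5 + 2 o$)
$- \frac{232}{D{\left(-5,t{\left(-4 \right)} \right)} - 358} = - \frac{232}{\left(5 + 2 \left(-4\right)\right) - 358} = - \frac{232}{\left(5 - 8\right) - 358} = - \frac{232}{-3 - 358} = - \frac{232}{-361} = \left(-232\right) \left(- \frac{1}{361}\right) = \frac{232}{361}$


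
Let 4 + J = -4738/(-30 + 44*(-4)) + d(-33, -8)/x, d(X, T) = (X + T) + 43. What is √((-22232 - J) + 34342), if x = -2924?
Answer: √25843836866/1462 ≈ 109.96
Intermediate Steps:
d(X, T) = 43 + T + X (d(X, T) = (T + X) + 43 = 43 + T + X)
J = 27777/1462 (J = -4 + (-4738/(-30 + 44*(-4)) + (43 - 8 - 33)/(-2924)) = -4 + (-4738/(-30 - 176) + 2*(-1/2924)) = -4 + (-4738/(-206) - 1/1462) = -4 + (-4738*(-1/206) - 1/1462) = -4 + (23 - 1/1462) = -4 + 33625/1462 = 27777/1462 ≈ 18.999)
√((-22232 - J) + 34342) = √((-22232 - 1*27777/1462) + 34342) = √((-22232 - 27777/1462) + 34342) = √(-32530961/1462 + 34342) = √(17677043/1462) = √25843836866/1462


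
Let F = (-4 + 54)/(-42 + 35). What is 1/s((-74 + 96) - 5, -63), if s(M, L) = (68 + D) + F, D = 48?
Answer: 7/762 ≈ 0.0091864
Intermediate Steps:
F = -50/7 (F = 50/(-7) = 50*(-⅐) = -50/7 ≈ -7.1429)
s(M, L) = 762/7 (s(M, L) = (68 + 48) - 50/7 = 116 - 50/7 = 762/7)
1/s((-74 + 96) - 5, -63) = 1/(762/7) = 7/762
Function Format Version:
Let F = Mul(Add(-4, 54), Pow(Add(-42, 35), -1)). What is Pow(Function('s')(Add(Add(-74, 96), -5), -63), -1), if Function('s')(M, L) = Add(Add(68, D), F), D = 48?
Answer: Rational(7, 762) ≈ 0.0091864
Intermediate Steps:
F = Rational(-50, 7) (F = Mul(50, Pow(-7, -1)) = Mul(50, Rational(-1, 7)) = Rational(-50, 7) ≈ -7.1429)
Function('s')(M, L) = Rational(762, 7) (Function('s')(M, L) = Add(Add(68, 48), Rational(-50, 7)) = Add(116, Rational(-50, 7)) = Rational(762, 7))
Pow(Function('s')(Add(Add(-74, 96), -5), -63), -1) = Pow(Rational(762, 7), -1) = Rational(7, 762)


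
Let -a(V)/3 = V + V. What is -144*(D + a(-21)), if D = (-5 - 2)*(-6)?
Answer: -24192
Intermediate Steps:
a(V) = -6*V (a(V) = -3*(V + V) = -6*V)
D = 42 (D = -7*(-6) = 42)
-144*(D + a(-21)) = -144*(42 - 6*(-21)) = -144*(42 + 126) = -144*168 = -24192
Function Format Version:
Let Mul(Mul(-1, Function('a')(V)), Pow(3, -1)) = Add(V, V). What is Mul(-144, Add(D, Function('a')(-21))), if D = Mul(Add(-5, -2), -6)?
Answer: -24192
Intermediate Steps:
Function('a')(V) = Mul(-6, V) (Function('a')(V) = Mul(-3, Add(V, V)) = Mul(-3, Mul(2, V)) = Mul(-6, V))
D = 42 (D = Mul(-7, -6) = 42)
Mul(-144, Add(D, Function('a')(-21))) = Mul(-144, Add(42, Mul(-6, -21))) = Mul(-144, Add(42, 126)) = Mul(-144, 168) = -24192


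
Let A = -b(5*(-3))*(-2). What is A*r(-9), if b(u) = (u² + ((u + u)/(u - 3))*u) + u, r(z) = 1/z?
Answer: -370/9 ≈ -41.111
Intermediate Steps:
b(u) = u + u² + 2*u²/(-3 + u) (b(u) = (u² + ((2*u)/(-3 + u))*u) + u = (u² + (2*u/(-3 + u))*u) + u = (u² + 2*u²/(-3 + u)) + u = u + u² + 2*u²/(-3 + u))
A = 370 (A = -5*(-3)*(-3 + (5*(-3))²)/(-3 + 5*(-3))*(-2) = -(-15)*(-3 + (-15)²)/(-3 - 15)*(-2) = -(-15)*(-3 + 225)/(-18)*(-2) = -(-15)*(-1)*222/18*(-2) = -1*185*(-2) = -185*(-2) = 370)
A*r(-9) = 370/(-9) = 370*(-⅑) = -370/9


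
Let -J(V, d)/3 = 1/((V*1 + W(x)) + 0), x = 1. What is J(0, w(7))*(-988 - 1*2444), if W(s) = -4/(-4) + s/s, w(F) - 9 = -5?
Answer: 5148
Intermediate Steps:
w(F) = 4 (w(F) = 9 - 5 = 4)
W(s) = 2 (W(s) = -4*(-¼) + 1 = 1 + 1 = 2)
J(V, d) = -3/(2 + V) (J(V, d) = -3/((V*1 + 2) + 0) = -3/((V + 2) + 0) = -3/((2 + V) + 0) = -3/(2 + V))
J(0, w(7))*(-988 - 1*2444) = (-3/(2 + 0))*(-988 - 1*2444) = (-3/2)*(-988 - 2444) = -3*½*(-3432) = -3/2*(-3432) = 5148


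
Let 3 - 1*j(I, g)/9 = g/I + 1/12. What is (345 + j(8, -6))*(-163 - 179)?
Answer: -129276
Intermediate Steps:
j(I, g) = 105/4 - 9*g/I (j(I, g) = 27 - 9*(g/I + 1/12) = 27 - 9*(1/12 + g/I) = 27 + (-3/4 - 9*g/I) = 105/4 - 9*g/I)
(345 + j(8, -6))*(-163 - 179) = (345 + (105/4 - 9*(-6)/8))*(-163 - 179) = (345 + (105/4 - 9*(-6)*1/8))*(-342) = (345 + (105/4 + 27/4))*(-342) = (345 + 33)*(-342) = 378*(-342) = -129276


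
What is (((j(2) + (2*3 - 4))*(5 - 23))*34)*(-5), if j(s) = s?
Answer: 12240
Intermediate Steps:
(((j(2) + (2*3 - 4))*(5 - 23))*34)*(-5) = (((2 + (2*3 - 4))*(5 - 23))*34)*(-5) = (((2 + (6 - 4))*(-18))*34)*(-5) = (((2 + 2)*(-18))*34)*(-5) = ((4*(-18))*34)*(-5) = -72*34*(-5) = -2448*(-5) = 12240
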